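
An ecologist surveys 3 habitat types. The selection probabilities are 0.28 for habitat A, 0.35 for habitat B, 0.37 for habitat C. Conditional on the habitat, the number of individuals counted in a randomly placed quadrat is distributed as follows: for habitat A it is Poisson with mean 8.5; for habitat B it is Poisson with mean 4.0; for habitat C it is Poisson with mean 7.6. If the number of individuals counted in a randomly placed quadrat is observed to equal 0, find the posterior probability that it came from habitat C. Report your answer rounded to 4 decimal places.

Likelihoods P(X=0 | ·): A: 0.000203468; B: 0.0183156; C: 0.000500451.
Posterior ∝ prior × likelihood. Numerator for C: 0.37·0.000500451 = 0.000185167.
Normalizing constant: 0.28·0.000203468 + 0.35·0.0183156 + 0.37·0.000500451 = 0.00665261.
P(C | observation) = 0.000185167 / 0.00665261 = 0.0278337.

0.0278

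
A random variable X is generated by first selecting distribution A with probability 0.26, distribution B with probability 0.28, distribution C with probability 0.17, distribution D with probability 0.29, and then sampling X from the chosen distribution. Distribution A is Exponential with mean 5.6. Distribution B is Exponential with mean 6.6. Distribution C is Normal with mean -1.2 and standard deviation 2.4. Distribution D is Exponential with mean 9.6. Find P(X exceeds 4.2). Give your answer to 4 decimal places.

Conditional on each component, P(X > 4.2): A: 0.472367; B: 0.529213; C: 0.0122245; D: 0.645649.
By total probability, P(X > 4.2) = 0.26·0.472367 + 0.28·0.529213 + 0.17·0.0122245 + 0.29·0.645649 = 0.460311.

0.4603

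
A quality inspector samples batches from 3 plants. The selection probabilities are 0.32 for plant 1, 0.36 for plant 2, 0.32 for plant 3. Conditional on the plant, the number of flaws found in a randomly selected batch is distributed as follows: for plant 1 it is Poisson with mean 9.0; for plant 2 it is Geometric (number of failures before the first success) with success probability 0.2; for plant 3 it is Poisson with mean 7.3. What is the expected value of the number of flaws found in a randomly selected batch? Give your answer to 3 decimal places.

Component means — 1: 9; 2: 4; 3: 7.3.
E[X] = 0.32·9 + 0.36·4 + 0.32·7.3 = 6.656.

6.656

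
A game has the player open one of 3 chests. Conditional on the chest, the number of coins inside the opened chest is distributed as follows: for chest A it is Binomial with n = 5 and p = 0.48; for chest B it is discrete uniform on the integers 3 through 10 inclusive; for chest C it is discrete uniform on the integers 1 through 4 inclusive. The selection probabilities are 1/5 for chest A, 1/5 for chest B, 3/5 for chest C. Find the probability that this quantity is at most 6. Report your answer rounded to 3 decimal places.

0.900

Conditional on each chest, P(X ≤ 6): A: 1; B: 0.5; C: 1.
By total probability, P(X ≤ 6) = 0.2·1 + 0.2·0.5 + 0.6·1 = 0.9.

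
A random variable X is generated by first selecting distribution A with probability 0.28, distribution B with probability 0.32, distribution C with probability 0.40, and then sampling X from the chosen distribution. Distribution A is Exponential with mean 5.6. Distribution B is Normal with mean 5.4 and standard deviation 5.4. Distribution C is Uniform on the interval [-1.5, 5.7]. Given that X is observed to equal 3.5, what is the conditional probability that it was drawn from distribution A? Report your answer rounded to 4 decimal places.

0.2560

Likelihoods f(3.5 | ·): A: 0.0955824; B: 0.0694438; C: 0.138889.
Posterior ∝ prior × likelihood. Numerator for A: 0.28·0.0955824 = 0.0267631.
Normalizing constant: 0.28·0.0955824 + 0.32·0.0694438 + 0.4·0.138889 = 0.104541.
P(A | observation) = 0.0267631 / 0.104541 = 0.256006.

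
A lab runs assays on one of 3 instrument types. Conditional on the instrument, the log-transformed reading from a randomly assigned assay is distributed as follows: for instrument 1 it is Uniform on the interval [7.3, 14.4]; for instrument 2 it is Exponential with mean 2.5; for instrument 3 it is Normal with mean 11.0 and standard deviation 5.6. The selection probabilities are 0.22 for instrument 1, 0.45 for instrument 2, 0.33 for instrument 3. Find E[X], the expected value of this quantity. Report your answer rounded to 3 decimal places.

7.142

Component means — 1: 10.85; 2: 2.5; 3: 11.
E[X] = 0.22·10.85 + 0.45·2.5 + 0.33·11 = 7.142.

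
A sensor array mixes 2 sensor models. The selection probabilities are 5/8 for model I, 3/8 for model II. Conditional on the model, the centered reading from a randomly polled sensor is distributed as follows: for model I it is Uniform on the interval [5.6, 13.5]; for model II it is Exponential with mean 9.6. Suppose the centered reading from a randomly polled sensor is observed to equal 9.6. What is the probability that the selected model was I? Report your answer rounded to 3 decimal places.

0.846

Likelihoods f(9.6 | ·): I: 0.126582; II: 0.0383208.
Posterior ∝ prior × likelihood. Numerator for I: 0.625·0.126582 = 0.0791139.
Normalizing constant: 0.625·0.126582 + 0.375·0.0383208 = 0.0934842.
P(I | observation) = 0.0791139 / 0.0934842 = 0.846281.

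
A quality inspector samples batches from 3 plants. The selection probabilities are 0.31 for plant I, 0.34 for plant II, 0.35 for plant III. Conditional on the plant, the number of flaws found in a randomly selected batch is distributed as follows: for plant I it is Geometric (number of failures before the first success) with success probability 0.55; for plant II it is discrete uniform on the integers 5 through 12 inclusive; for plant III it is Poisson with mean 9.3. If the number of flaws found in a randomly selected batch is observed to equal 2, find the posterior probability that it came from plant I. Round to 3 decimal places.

Likelihoods P(X=2 | ·): I: 0.111375; II: 0; III: 0.00395364.
Posterior ∝ prior × likelihood. Numerator for I: 0.31·0.111375 = 0.0345262.
Normalizing constant: 0.31·0.111375 + 0.34·0 + 0.35·0.00395364 = 0.03591.
P(I | observation) = 0.0345262 / 0.03591 = 0.961466.

0.961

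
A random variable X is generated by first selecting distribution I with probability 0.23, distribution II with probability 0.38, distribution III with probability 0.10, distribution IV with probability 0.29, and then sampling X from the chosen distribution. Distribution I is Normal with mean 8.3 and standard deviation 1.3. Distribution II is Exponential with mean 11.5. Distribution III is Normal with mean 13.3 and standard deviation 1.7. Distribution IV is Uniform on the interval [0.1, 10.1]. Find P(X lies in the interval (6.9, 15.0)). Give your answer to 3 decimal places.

Conditional on each component, P(6.9 < X < 15.0): I: 0.859243; II: 0.277462; III: 0.841261; IV: 0.32.
By total probability, P(6.9 < X < 15.0) = 0.23·0.859243 + 0.38·0.277462 + 0.1·0.841261 + 0.29·0.32 = 0.479988.

0.480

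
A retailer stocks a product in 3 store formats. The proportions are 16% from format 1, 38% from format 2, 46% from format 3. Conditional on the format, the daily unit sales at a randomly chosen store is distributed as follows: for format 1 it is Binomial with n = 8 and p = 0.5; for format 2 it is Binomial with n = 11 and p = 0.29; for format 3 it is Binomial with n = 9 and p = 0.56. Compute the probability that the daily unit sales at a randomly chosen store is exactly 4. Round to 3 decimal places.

Conditional on each format, P(X = 4): 1: 0.273438; 2: 0.212283; 3: 0.204355.
By total probability, P(X = 4) = 0.16·0.273438 + 0.38·0.212283 + 0.46·0.204355 = 0.218421.

0.218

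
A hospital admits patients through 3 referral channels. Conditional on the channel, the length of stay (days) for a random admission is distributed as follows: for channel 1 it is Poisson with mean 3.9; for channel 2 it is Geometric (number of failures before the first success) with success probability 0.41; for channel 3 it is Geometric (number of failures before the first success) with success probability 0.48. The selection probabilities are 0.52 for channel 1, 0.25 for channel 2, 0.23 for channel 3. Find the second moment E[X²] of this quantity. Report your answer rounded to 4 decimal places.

12.1214

For each component E[X²] = Var + (mean)², giving 1: 19.11; 2: 5.58061; 3: 3.43056.
Overall E[X²] = 0.52·19.11 + 0.25·5.58061 + 0.23·3.43056 = 12.1214.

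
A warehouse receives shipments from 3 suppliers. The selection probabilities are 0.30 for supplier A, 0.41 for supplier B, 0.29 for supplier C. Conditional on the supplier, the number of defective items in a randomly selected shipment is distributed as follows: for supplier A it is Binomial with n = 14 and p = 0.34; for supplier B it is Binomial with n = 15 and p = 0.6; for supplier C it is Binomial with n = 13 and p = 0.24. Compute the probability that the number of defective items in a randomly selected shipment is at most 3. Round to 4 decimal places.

0.2533

Conditional on each supplier, P(X ≤ 3): A: 0.244393; B: 0.00192777; C: 0.61777.
By total probability, P(X ≤ 3) = 0.3·0.244393 + 0.41·0.00192777 + 0.29·0.61777 = 0.253262.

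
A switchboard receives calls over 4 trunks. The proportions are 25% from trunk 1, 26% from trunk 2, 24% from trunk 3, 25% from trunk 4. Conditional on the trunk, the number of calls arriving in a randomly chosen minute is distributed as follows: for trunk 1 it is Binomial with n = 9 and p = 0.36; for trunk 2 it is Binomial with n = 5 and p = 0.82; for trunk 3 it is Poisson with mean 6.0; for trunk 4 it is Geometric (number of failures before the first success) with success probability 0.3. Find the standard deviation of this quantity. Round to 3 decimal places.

Per component, 1: μ=3.24, E[X²]=12.5712; 2: μ=4.1, E[X²]=17.548; 3: μ=6, E[X²]=42; 4: μ=2.33333, E[X²]=13.2222.
E[X] = 0.25·3.24 + 0.26·4.1 + 0.24·6 + 0.25·2.33333 = 3.89933.
E[X²] = 0.25·12.5712 + 0.26·17.548 + 0.24·42 + 0.25·13.2222 = 21.0908.
Var(X) = E[X²] − (E[X])² = 21.0908 − 15.2048 = 5.88604.
SD(X) = √5.88604 = 2.42612.

2.426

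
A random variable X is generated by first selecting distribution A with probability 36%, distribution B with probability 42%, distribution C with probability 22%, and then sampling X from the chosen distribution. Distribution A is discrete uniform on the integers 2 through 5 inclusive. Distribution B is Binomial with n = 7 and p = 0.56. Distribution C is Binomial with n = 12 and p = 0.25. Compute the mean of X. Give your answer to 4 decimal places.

3.5664

Component means — A: 3.5; B: 3.92; C: 3.
E[X] = 0.36·3.5 + 0.42·3.92 + 0.22·3 = 3.5664.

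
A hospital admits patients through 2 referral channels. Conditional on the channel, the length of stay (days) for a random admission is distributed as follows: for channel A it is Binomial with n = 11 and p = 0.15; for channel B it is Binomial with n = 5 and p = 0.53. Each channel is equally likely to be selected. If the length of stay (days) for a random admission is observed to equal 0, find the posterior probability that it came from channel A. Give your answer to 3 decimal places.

Likelihoods P(X=0 | ·): A: 0.167343; B: 0.0229345.
Posterior ∝ prior × likelihood. Numerator for A: 0.5·0.167343 = 0.0836716.
Normalizing constant: 0.5·0.167343 + 0.5·0.0229345 = 0.0951389.
P(A | observation) = 0.0836716 / 0.0951389 = 0.879468.

0.879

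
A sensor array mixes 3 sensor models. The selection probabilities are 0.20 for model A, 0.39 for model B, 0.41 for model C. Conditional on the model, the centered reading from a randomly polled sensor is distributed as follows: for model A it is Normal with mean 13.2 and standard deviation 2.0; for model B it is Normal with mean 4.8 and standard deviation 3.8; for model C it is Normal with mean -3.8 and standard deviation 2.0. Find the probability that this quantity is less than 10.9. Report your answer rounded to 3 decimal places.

0.804

Conditional on each model, P(X < 10.9): A: 0.125072; B: 0.945782; C: 1.
By total probability, P(X < 10.9) = 0.2·0.125072 + 0.39·0.945782 + 0.41·1 = 0.803869.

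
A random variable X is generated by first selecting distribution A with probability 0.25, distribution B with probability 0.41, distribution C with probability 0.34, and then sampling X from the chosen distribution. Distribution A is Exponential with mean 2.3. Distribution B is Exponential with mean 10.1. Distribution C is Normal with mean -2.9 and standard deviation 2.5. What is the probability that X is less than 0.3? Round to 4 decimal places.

Conditional on each component, P(X < 0.3): A: 0.122286; B: 0.0292662; C: 0.899727.
By total probability, P(X < 0.3) = 0.25·0.122286 + 0.41·0.0292662 + 0.34·0.899727 = 0.348478.

0.3485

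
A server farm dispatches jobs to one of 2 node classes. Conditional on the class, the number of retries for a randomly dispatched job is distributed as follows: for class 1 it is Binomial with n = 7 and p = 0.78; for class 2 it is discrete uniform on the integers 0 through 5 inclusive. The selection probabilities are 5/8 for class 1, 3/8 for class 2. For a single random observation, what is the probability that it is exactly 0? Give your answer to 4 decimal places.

0.0625

Conditional on each class, P(X = 0): 1: 2.49436e-05; 2: 0.166667.
By total probability, P(X = 0) = 0.625·2.49436e-05 + 0.375·0.166667 = 0.0625156.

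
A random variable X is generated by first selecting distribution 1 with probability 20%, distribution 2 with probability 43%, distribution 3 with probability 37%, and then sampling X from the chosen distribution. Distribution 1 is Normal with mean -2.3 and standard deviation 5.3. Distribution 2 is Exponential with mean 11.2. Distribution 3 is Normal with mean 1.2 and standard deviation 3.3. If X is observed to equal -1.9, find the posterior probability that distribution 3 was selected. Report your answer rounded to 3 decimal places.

0.657

Likelihoods f(-1.9 | ·): 1: 0.0750581; 2: 0; 3: 0.0777628.
Posterior ∝ prior × likelihood. Numerator for 3: 0.37·0.0777628 = 0.0287723.
Normalizing constant: 0.2·0.0750581 + 0.43·0 + 0.37·0.0777628 = 0.0437839.
P(3 | observation) = 0.0287723 / 0.0437839 = 0.657143.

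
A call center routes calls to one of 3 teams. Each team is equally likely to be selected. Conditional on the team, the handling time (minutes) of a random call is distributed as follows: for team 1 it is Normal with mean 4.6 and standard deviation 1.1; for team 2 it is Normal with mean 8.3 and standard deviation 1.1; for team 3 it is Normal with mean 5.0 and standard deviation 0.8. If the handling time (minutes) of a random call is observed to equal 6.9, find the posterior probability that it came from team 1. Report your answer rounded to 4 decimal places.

Likelihoods f(6.9 | ·): 1: 0.0407541; 2: 0.161352; 3: 0.0297149.
Posterior ∝ prior × likelihood. Numerator for 1: 0.333333·0.0407541 = 0.0135847.
Normalizing constant: 0.333333·0.0407541 + 0.333333·0.161352 + 0.333333·0.0297149 = 0.0772737.
P(1 | observation) = 0.0135847 / 0.0772737 = 0.1758.

0.1758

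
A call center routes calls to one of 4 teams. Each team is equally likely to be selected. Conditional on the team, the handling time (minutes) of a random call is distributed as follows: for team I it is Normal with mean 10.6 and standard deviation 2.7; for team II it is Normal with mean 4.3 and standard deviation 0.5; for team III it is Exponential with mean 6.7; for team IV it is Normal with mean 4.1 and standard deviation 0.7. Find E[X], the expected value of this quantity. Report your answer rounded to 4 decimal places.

6.4250

Component means — I: 10.6; II: 4.3; III: 6.7; IV: 4.1.
E[X] = 0.25·10.6 + 0.25·4.3 + 0.25·6.7 + 0.25·4.1 = 6.425.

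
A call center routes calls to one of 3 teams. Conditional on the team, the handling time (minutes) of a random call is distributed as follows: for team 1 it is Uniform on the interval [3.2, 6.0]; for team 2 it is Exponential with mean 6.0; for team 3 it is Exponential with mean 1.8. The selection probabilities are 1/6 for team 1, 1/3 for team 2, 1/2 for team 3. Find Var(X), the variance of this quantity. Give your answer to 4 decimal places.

Per component, 1: μ=4.6, E[X²]=21.8133; 2: μ=6, E[X²]=72; 3: μ=1.8, E[X²]=6.48.
E[X] = 0.166667·4.6 + 0.333333·6 + 0.5·1.8 = 3.66667.
E[X²] = 0.166667·21.8133 + 0.333333·72 + 0.5·6.48 = 30.8756.
Var(X) = E[X²] − (E[X])² = 30.8756 − 13.4444 = 17.4311.

17.4311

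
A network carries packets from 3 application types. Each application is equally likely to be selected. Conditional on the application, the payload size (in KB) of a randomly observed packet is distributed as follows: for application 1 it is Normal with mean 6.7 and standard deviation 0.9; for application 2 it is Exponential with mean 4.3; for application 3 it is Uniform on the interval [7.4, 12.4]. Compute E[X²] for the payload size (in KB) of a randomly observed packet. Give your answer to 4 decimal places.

For each component E[X²] = Var + (mean)², giving 1: 45.7; 2: 36.98; 3: 100.093.
Overall E[X²] = 0.333333·45.7 + 0.333333·36.98 + 0.333333·100.093 = 60.9244.

60.9244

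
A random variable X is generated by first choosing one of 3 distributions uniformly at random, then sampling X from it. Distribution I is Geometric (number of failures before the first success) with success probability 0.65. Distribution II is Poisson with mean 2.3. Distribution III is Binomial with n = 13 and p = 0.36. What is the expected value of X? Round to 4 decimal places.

Component means — I: 0.538462; II: 2.3; III: 4.68.
E[X] = 0.333333·0.538462 + 0.333333·2.3 + 0.333333·4.68 = 2.50615.

2.5062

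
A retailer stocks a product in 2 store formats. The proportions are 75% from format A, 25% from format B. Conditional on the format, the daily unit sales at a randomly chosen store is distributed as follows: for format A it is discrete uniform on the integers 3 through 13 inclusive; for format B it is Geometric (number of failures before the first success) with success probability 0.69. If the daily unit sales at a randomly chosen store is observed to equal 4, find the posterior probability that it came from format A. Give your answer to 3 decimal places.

0.977

Likelihoods P(X=4 | ·): A: 0.0909091; B: 0.00637229.
Posterior ∝ prior × likelihood. Numerator for A: 0.75·0.0909091 = 0.0681818.
Normalizing constant: 0.75·0.0909091 + 0.25·0.00637229 = 0.0697749.
P(A | observation) = 0.0681818 / 0.0697749 = 0.977168.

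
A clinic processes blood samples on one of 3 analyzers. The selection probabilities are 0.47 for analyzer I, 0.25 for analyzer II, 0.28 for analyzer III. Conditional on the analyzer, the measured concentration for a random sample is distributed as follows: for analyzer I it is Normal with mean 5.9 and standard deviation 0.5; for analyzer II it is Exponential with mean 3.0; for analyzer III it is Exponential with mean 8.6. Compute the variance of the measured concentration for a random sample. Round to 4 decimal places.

Per component, I: μ=5.9, E[X²]=35.06; II: μ=3, E[X²]=18; III: μ=8.6, E[X²]=147.92.
E[X] = 0.47·5.9 + 0.25·3 + 0.28·8.6 = 5.931.
E[X²] = 0.47·35.06 + 0.25·18 + 0.28·147.92 = 62.3958.
Var(X) = E[X²] − (E[X])² = 62.3958 − 35.1768 = 27.219.

27.2190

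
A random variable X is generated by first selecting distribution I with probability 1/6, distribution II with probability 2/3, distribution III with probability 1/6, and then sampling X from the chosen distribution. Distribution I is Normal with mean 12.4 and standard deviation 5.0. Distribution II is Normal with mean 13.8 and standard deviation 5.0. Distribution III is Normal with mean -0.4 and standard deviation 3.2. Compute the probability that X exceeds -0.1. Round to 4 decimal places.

Conditional on each component, P(X > -0.1): I: 0.99379; II: 0.997282; III: 0.462654.
By total probability, P(X > -0.1) = 0.166667·0.99379 + 0.666667·0.997282 + 0.166667·0.462654 = 0.907595.

0.9076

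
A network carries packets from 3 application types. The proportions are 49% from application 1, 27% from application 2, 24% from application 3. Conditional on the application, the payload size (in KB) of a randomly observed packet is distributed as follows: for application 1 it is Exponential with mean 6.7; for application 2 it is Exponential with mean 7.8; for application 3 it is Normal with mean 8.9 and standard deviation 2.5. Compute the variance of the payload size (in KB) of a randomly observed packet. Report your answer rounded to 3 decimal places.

Per component, 1: μ=6.7, E[X²]=89.78; 2: μ=7.8, E[X²]=121.68; 3: μ=8.9, E[X²]=85.46.
E[X] = 0.49·6.7 + 0.27·7.8 + 0.24·8.9 = 7.525.
E[X²] = 0.49·89.78 + 0.27·121.68 + 0.24·85.46 = 97.3562.
Var(X) = E[X²] − (E[X])² = 97.3562 − 56.6256 = 40.7306.

40.731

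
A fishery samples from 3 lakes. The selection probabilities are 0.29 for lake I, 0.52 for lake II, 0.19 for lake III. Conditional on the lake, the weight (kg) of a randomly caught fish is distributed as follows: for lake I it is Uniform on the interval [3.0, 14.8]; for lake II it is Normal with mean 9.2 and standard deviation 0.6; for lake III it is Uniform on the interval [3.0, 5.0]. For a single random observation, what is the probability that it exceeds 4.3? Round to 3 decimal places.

0.845

Conditional on each lake, P(X > 4.3): I: 0.889831; II: 1; III: 0.35.
By total probability, P(X > 4.3) = 0.29·0.889831 + 0.52·1 + 0.19·0.35 = 0.844551.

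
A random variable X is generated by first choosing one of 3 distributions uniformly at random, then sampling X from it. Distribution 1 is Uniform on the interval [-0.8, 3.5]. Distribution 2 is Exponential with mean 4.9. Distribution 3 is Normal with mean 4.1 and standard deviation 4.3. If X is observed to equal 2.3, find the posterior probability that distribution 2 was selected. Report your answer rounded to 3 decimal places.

Likelihoods f(2.3 | ·): 1: 0.232558; 2: 0.12763; 3: 0.0849945.
Posterior ∝ prior × likelihood. Numerator for 2: 0.333333·0.12763 = 0.0425432.
Normalizing constant: 0.333333·0.232558 + 0.333333·0.12763 + 0.333333·0.0849945 = 0.148394.
P(2 | observation) = 0.0425432 / 0.148394 = 0.286691.

0.287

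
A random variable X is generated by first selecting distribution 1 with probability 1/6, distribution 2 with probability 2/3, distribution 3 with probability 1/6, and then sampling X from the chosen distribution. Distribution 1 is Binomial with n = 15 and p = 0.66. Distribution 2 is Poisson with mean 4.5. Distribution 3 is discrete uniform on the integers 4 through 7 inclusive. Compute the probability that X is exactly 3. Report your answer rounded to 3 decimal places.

0.113

Conditional on each component, P(X = 3): 1: 0.000312169; 2: 0.168718; 3: 0.
By total probability, P(X = 3) = 0.166667·0.000312169 + 0.666667·0.168718 + 0.166667·0 = 0.112531.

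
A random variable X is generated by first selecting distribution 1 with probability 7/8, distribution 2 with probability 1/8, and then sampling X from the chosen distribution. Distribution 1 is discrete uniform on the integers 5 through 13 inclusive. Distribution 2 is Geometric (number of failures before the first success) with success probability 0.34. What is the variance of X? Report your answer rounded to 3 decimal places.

11.997

Per component, 1: μ=9, E[X²]=87.6667; 2: μ=1.94118, E[X²]=9.47751.
E[X] = 0.875·9 + 0.125·1.94118 = 8.11765.
E[X²] = 0.875·87.6667 + 0.125·9.47751 = 77.893.
Var(X) = E[X²] − (E[X])² = 77.893 − 65.8962 = 11.9968.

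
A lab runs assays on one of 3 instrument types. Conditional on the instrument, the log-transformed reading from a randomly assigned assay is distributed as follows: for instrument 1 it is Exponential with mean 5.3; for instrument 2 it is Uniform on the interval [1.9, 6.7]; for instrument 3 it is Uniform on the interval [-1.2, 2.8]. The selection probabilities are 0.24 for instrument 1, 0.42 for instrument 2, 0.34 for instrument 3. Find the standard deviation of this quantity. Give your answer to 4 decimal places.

3.3917

Per component, 1: μ=5.3, E[X²]=56.18; 2: μ=4.3, E[X²]=20.41; 3: μ=0.8, E[X²]=1.97333.
E[X] = 0.24·5.3 + 0.42·4.3 + 0.34·0.8 = 3.35.
E[X²] = 0.24·56.18 + 0.42·20.41 + 0.34·1.97333 = 22.7263.
Var(X) = E[X²] − (E[X])² = 22.7263 − 11.2225 = 11.5038.
SD(X) = √11.5038 = 3.39173.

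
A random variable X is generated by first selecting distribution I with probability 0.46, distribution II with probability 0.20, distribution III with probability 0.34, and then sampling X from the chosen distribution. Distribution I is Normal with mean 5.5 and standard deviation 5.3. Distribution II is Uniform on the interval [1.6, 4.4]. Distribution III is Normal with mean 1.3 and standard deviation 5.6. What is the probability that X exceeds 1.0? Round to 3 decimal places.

Conditional on each component, P(X > 1.0): I: 0.802075; II: 1; III: 0.521362.
By total probability, P(X > 1.0) = 0.46·0.802075 + 0.2·1 + 0.34·0.521362 = 0.746218.

0.746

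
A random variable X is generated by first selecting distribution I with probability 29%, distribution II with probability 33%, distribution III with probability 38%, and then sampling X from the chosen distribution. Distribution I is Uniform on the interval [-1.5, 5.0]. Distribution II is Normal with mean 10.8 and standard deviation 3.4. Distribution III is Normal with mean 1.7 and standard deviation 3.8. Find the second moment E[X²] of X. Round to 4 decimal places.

For each component E[X²] = Var + (mean)², giving I: 6.58333; II: 128.2; III: 17.33.
Overall E[X²] = 0.29·6.58333 + 0.33·128.2 + 0.38·17.33 = 50.8006.

50.8006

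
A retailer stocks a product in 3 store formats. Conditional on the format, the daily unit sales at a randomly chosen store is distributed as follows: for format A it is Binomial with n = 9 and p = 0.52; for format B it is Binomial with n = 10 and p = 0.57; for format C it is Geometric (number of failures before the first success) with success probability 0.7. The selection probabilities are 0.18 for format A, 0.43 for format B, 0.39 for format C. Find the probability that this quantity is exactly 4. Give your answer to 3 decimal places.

Conditional on each format, P(X = 4): A: 0.234742; B: 0.140129; C: 0.00567.
By total probability, P(X = 4) = 0.18·0.234742 + 0.43·0.140129 + 0.39·0.00567 = 0.10472.

0.105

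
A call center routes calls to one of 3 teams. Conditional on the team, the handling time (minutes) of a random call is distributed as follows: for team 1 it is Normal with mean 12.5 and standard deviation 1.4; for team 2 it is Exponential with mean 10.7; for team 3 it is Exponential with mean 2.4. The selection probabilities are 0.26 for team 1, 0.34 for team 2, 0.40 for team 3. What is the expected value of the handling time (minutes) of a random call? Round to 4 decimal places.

Component means — 1: 12.5; 2: 10.7; 3: 2.4.
E[X] = 0.26·12.5 + 0.34·10.7 + 0.4·2.4 = 7.848.

7.8480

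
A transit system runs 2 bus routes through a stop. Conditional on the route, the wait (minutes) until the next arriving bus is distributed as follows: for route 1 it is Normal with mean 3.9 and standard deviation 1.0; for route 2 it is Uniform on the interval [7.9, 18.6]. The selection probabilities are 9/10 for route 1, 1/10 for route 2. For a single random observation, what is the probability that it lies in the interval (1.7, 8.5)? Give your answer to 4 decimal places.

Conditional on each route, P(1.7 < X < 8.5): 1: 0.986094; 2: 0.0560748.
By total probability, P(1.7 < X < 8.5) = 0.9·0.986094 + 0.1·0.0560748 = 0.893092.

0.8931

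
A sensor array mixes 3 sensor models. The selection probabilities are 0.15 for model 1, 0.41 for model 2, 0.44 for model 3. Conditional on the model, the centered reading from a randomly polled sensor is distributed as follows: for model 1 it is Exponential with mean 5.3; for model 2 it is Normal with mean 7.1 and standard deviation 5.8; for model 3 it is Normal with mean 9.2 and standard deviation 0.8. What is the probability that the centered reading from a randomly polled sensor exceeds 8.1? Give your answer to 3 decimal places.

0.612

Conditional on each model, P(X > 8.1): 1: 0.216904; 2: 0.431556; 3: 0.915434.
By total probability, P(X > 8.1) = 0.15·0.216904 + 0.41·0.431556 + 0.44·0.915434 = 0.612265.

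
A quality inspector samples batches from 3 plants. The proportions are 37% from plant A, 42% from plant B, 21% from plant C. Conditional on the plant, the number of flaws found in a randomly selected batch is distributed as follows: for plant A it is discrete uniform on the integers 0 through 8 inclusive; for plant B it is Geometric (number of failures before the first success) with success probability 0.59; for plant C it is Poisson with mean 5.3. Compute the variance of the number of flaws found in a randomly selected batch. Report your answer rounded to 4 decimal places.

7.7736

Per component, A: μ=4, E[X²]=22.6667; B: μ=0.694915, E[X²]=1.66073; C: μ=5.3, E[X²]=33.39.
E[X] = 0.37·4 + 0.42·0.694915 + 0.21·5.3 = 2.88486.
E[X²] = 0.37·22.6667 + 0.42·1.66073 + 0.21·33.39 = 16.0961.
Var(X) = E[X²] − (E[X])² = 16.0961 − 8.32244 = 7.77363.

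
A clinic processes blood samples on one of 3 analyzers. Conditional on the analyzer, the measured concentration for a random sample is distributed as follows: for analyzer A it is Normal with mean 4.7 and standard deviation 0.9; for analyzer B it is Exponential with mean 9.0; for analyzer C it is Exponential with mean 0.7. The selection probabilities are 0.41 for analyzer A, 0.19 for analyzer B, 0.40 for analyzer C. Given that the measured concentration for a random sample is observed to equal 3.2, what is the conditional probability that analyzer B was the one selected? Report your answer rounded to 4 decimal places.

Likelihoods f(3.2 | ·): A: 0.11053; B: 0.0778649; C: 0.014776.
Posterior ∝ prior × likelihood. Numerator for B: 0.19·0.0778649 = 0.0147943.
Normalizing constant: 0.41·0.11053 + 0.19·0.0778649 + 0.4·0.014776 = 0.0660221.
P(B | observation) = 0.0147943 / 0.0660221 = 0.224082.

0.2241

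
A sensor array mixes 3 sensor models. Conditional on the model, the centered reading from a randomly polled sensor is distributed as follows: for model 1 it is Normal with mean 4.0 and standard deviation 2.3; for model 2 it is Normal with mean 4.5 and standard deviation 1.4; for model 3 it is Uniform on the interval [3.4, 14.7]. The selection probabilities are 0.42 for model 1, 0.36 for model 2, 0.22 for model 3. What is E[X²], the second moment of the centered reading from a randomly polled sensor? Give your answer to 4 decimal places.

For each component E[X²] = Var + (mean)², giving 1: 21.29; 2: 22.21; 3: 92.5433.
Overall E[X²] = 0.42·21.29 + 0.36·22.21 + 0.22·92.5433 = 37.2969.

37.2969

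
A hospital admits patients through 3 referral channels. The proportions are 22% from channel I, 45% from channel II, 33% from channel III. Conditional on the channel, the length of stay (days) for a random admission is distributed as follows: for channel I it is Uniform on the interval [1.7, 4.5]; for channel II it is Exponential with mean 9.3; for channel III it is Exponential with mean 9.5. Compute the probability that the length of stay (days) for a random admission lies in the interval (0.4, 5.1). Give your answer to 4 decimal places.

0.5145

Conditional on each channel, P(0.4 < X < 5.1): I: 1; II: 0.38002; III: 0.374177.
By total probability, P(0.4 < X < 5.1) = 0.22·1 + 0.45·0.38002 + 0.33·0.374177 = 0.514488.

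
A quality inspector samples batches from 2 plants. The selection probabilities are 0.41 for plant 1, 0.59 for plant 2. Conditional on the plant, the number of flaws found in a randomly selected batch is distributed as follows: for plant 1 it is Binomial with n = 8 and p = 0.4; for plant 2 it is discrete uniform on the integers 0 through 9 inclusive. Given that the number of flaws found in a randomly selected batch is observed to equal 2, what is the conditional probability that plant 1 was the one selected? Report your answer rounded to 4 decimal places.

Likelihoods P(X=2 | ·): 1: 0.209019; 2: 0.1.
Posterior ∝ prior × likelihood. Numerator for 1: 0.41·0.209019 = 0.0856977.
Normalizing constant: 0.41·0.209019 + 0.59·0.1 = 0.144698.
P(1 | observation) = 0.0856977 / 0.144698 = 0.592253.

0.5923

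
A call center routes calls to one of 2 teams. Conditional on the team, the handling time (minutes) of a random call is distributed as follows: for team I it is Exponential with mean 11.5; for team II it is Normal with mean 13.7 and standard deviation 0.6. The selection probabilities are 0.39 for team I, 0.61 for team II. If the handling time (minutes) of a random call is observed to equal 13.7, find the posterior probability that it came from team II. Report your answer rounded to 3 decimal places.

Likelihoods f(13.7 | ·): I: 0.0264195; II: 0.664904.
Posterior ∝ prior × likelihood. Numerator for II: 0.61·0.664904 = 0.405591.
Normalizing constant: 0.39·0.0264195 + 0.61·0.664904 = 0.415895.
P(II | observation) = 0.405591 / 0.415895 = 0.975225.

0.975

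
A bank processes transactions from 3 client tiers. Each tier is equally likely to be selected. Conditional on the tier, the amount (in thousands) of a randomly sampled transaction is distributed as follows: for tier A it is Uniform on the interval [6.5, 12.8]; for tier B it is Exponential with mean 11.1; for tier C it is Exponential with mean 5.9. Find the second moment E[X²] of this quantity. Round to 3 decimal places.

137.490

For each component E[X²] = Var + (mean)², giving A: 96.43; B: 246.42; C: 69.62.
Overall E[X²] = 0.333333·96.43 + 0.333333·246.42 + 0.333333·69.62 = 137.49.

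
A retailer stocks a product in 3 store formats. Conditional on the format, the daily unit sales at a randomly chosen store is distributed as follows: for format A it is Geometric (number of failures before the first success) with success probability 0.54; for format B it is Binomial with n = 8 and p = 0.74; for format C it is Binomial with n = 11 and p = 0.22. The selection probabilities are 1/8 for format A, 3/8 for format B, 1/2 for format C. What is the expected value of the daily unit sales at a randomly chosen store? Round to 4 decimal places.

3.5365

Component means — A: 0.851852; B: 5.92; C: 2.42.
E[X] = 0.125·0.851852 + 0.375·5.92 + 0.5·2.42 = 3.53648.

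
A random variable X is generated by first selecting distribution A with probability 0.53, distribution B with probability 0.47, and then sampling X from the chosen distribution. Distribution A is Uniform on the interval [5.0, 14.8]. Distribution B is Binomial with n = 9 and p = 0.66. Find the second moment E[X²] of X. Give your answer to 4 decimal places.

For each component E[X²] = Var + (mean)², giving A: 106.013; B: 37.3032.
Overall E[X²] = 0.53·106.013 + 0.47·37.3032 = 73.7196.

73.7196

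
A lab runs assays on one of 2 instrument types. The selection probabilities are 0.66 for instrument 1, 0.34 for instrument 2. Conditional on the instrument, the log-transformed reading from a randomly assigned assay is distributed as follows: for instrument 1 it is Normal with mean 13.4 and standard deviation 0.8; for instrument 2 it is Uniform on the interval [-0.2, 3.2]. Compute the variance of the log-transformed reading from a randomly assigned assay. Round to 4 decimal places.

32.5272

Per component, 1: μ=13.4, E[X²]=180.2; 2: μ=1.5, E[X²]=3.21333.
E[X] = 0.66·13.4 + 0.34·1.5 = 9.354.
E[X²] = 0.66·180.2 + 0.34·3.21333 = 120.025.
Var(X) = E[X²] − (E[X])² = 120.025 − 87.4973 = 32.5272.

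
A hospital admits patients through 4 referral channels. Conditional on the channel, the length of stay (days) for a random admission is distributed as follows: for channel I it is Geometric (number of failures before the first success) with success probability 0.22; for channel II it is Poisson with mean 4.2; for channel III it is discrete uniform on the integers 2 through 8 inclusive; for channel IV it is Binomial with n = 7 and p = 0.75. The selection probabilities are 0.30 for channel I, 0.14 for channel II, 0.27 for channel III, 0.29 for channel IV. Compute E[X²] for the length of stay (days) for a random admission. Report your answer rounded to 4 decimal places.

For each component E[X²] = Var + (mean)², giving I: 28.686; II: 21.84; III: 29; IV: 28.875.
Overall E[X²] = 0.3·28.686 + 0.14·21.84 + 0.27·29 + 0.29·28.875 = 27.8671.

27.8671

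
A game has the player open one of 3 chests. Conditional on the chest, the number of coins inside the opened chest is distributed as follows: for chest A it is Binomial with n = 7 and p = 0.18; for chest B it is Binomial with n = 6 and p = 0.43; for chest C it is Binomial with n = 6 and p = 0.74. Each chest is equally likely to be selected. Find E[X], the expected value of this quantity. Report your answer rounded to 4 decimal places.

Component means — A: 1.26; B: 2.58; C: 4.44.
E[X] = 0.333333·1.26 + 0.333333·2.58 + 0.333333·4.44 = 2.76.

2.7600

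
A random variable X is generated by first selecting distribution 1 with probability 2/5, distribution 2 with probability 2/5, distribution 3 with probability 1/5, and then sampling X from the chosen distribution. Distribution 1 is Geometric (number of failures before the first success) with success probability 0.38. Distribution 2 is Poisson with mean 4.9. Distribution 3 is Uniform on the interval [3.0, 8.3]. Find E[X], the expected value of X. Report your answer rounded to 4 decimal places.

Component means — 1: 1.63158; 2: 4.9; 3: 5.65.
E[X] = 0.4·1.63158 + 0.4·4.9 + 0.2·5.65 = 3.74263.

3.7426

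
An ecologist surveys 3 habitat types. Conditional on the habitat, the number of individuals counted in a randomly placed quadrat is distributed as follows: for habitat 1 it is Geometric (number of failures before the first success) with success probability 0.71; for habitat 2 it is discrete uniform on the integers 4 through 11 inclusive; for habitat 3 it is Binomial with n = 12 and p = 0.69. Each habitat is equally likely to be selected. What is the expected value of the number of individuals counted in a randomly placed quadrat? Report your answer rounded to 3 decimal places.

5.396

Component means — 1: 0.408451; 2: 7.5; 3: 8.28.
E[X] = 0.333333·0.408451 + 0.333333·7.5 + 0.333333·8.28 = 5.39615.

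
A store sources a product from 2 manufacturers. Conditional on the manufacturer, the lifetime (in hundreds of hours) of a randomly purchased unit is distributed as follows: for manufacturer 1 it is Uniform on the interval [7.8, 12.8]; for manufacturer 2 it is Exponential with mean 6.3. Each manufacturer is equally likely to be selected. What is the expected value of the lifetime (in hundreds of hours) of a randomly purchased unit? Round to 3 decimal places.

Component means — 1: 10.3; 2: 6.3.
E[X] = 0.5·10.3 + 0.5·6.3 = 8.3.

8.300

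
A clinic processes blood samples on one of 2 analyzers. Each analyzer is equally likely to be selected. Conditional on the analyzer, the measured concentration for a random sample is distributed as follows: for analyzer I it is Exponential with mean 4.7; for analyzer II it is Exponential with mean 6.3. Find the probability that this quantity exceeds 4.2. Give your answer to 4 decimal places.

Conditional on each analyzer, P(X > 4.2): I: 0.409173; II: 0.513417.
By total probability, P(X > 4.2) = 0.5·0.409173 + 0.5·0.513417 = 0.461295.

0.4613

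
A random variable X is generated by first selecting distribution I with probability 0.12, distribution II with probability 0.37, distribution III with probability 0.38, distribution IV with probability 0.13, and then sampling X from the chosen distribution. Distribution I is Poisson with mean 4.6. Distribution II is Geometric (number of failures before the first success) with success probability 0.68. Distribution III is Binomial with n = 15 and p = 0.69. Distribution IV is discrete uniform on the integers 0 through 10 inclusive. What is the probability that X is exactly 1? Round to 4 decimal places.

Conditional on each component, P(X = 1): I: 0.0462384; II: 0.2176; III: 7.83437e-07; IV: 0.0909091.
By total probability, P(X = 1) = 0.12·0.0462384 + 0.37·0.2176 + 0.38·7.83437e-07 + 0.13·0.0909091 = 0.0978791.

0.0979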